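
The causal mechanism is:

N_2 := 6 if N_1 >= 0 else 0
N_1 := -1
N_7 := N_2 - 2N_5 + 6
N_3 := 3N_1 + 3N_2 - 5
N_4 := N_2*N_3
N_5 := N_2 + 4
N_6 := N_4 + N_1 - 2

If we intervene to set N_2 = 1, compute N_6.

-8

Under do(N_2=1), the mechanism N_2 := 6 if N_1 >= 0 else 0 is discarded; N_2 is fixed at 1.
N_3 = 3N_1 + 3N_2 - 5  [with N_1=-1, N_2=1]  = -5
N_4 = N_2*N_3  [with N_2=1, N_3=-5]  = -5
N_6 = N_4 + N_1 - 2  [with N_4=-5, N_1=-1]  = -8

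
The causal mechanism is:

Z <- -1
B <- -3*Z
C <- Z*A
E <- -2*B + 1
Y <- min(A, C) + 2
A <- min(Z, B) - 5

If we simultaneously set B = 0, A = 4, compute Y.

-2

Under do(B = 0, A = 4), each intervened variable's structural equation is replaced by its fixed value.
C = Z*A  [with Z=-1, A=4]  = -4
Y = min(A, C) + 2  [with A=4, C=-4]  = -2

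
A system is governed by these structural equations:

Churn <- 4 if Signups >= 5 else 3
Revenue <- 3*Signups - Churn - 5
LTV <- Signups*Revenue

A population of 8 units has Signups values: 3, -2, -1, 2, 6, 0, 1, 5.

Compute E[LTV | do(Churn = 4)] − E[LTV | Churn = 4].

Every unit gets Churn=4 under the intervention. LTV values become 0, 30, 12, -6, 54, 0, -6, 30; E[LTV|do(Churn=4)] = 14.25.
Conditioning on Churn=4 selects the 2 unit(s) with Signups ∈ {6, 5}. Their LTV values: 54, 30. Mean = 42.
Difference = 14.25 − 42 = -27.75.

-27.75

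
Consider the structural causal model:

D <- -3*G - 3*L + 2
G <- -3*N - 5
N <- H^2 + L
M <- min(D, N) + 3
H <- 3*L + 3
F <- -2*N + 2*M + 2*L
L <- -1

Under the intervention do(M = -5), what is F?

Intervening sets M = -5 and removes its equation (M <- min(D, N) + 3).
H = 3*L + 3  [with L=-1]  = 0
N = H^2 + L  [with H=0, L=-1]  = -1
F = -2*N + 2*M + 2*L  [with N=-1, M=-5, L=-1]  = -10

-10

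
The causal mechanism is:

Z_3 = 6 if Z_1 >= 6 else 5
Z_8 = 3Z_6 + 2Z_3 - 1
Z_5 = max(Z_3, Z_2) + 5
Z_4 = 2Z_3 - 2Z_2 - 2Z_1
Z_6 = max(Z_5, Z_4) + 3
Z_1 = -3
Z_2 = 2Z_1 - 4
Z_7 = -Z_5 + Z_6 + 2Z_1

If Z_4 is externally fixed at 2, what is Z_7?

The intervention breaks the incoming arrows to Z_4: Z_4 = 2Z_3 - 2Z_2 - 2Z_1 no longer applies, and Z_4 = 2.
Z_2 = 2Z_1 - 4  [with Z_1=-3]  = -10
Z_3 = 6 if Z_1 >= 6 else 5  [with Z_1=-3]  = 5
Z_5 = max(Z_3, Z_2) + 5  [with Z_3=5, Z_2=-10]  = 10
Z_6 = max(Z_5, Z_4) + 3  [with Z_5=10, Z_4=2]  = 13
Z_7 = -Z_5 + Z_6 + 2Z_1  [with Z_5=10, Z_6=13, Z_1=-3]  = -3

-3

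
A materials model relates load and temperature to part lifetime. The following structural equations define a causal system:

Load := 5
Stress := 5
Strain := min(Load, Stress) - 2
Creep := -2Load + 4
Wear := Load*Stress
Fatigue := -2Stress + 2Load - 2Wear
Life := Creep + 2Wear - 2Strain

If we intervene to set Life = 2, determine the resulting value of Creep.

Under do(Life=2), the mechanism Life := Creep + 2Wear - 2Strain is discarded; Life is fixed at 2.
Since Creep is not a descendant of the intervened variable, it is unaffected.
Creep = -2Load + 4  [with Load=5]  = -6

-6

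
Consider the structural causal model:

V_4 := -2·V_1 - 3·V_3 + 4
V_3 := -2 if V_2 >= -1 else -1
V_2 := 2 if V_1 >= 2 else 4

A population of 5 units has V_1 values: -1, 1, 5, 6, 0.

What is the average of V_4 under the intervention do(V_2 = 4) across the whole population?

Under do(V_2=4), V_2's equation is replaced by V_2=4 for every unit. Per-unit V_4: 12, 8, 0, -2, 10. Mean = 5.6.

5.6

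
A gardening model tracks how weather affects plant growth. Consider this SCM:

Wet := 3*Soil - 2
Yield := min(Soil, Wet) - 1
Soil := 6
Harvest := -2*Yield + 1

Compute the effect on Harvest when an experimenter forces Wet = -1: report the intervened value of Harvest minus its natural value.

Under do(Wet=-1), the mechanism Wet := 3*Soil - 2 is discarded; Wet is fixed at -1.
Yield = min(Soil, Wet) - 1  [with Soil=6, Wet=-1]  = -2
Harvest = -2*Yield + 1  [with Yield=-2]  = 5
Without intervention: Wet = 3*Soil - 2  [with Soil=6]  = 16; Yield = min(Soil, Wet) - 1  [with Soil=6, Wet=16]  = 5; Harvest = -2*Yield + 1  [with Yield=5]  = -9.
Change = 5 − (-9) = 14.

14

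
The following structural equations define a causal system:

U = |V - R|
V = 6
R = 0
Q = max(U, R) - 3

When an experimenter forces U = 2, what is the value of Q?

The intervention breaks the incoming arrows to U: U = |V - R| no longer applies, and U = 2.
Q = max(U, R) - 3  [with U=2, R=0]  = -1

-1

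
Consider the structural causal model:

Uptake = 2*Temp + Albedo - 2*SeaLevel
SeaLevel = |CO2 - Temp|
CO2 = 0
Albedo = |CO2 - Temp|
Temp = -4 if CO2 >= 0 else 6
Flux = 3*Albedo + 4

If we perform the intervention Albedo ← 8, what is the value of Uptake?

-8

The intervention breaks the incoming arrows to Albedo: Albedo = |CO2 - Temp| no longer applies, and Albedo = 8.
Temp = -4 if CO2 >= 0 else 6  [with CO2=0]  = -4
SeaLevel = |CO2 - Temp|  [with CO2=0, Temp=-4]  = 4
Uptake = 2*Temp + Albedo - 2*SeaLevel  [with Temp=-4, Albedo=8, SeaLevel=4]  = -8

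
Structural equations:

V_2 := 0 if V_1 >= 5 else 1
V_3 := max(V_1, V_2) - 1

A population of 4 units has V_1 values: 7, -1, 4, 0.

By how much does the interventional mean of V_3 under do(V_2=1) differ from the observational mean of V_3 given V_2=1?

Every unit gets V_2=1 under the intervention. V_3 values become 6, 0, 3, 0; E[V_3|do(V_2=1)] = 2.25.
Conditioning on V_2=1 selects the 3 unit(s) with V_1 ∈ {-1, 4, 0}. Their V_3 values: 0, 3, 0. Mean = 1.
Difference = 2.25 − 1 = 1.25.

1.25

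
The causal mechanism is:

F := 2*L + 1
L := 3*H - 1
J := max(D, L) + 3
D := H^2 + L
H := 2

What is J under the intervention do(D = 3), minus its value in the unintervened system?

-4

The intervention breaks the incoming arrows to D: D := H^2 + L no longer applies, and D = 3.
L = 3*H - 1  [with H=2]  = 5
J = max(D, L) + 3  [with D=3, L=5]  = 8
Without intervention: L = 3*H - 1  [with H=2]  = 5; D = H^2 + L  [with H=2, L=5]  = 9; J = max(D, L) + 3  [with D=9, L=5]  = 12.
Change = 8 − 12 = -4.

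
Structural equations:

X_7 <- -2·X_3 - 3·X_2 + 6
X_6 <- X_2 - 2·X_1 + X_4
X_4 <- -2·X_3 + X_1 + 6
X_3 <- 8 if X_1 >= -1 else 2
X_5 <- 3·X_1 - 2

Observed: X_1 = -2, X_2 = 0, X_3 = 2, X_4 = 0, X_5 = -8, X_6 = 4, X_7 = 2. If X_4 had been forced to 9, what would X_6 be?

13

Under do(X_4=9), the mechanism X_4 <- -2·X_3 + X_1 + 6 is discarded; X_4 is fixed at 9.
X_6 = X_2 - 2·X_1 + X_4  [with X_2=0, X_1=-2, X_4=9]  = 13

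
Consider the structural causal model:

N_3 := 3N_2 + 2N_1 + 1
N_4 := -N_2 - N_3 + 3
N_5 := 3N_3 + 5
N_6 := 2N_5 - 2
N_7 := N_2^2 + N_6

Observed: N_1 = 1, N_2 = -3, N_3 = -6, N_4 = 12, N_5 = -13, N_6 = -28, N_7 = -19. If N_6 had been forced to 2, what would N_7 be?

Intervening sets N_6 = 2 and removes its equation (N_6 := 2N_5 - 2).
N_7 = N_2^2 + N_6  [with N_2=-3, N_6=2]  = 11

11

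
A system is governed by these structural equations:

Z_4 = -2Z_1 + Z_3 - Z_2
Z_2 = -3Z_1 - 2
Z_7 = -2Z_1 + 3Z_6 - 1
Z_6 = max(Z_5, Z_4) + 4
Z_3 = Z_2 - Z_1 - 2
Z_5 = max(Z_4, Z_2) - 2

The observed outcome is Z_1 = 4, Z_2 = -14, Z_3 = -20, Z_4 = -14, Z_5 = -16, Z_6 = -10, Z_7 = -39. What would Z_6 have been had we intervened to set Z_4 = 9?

13

Under do(Z_4=9), the mechanism Z_4 = -2Z_1 + Z_3 - Z_2 is discarded; Z_4 is fixed at 9.
Z_2 = -3Z_1 - 2  [with Z_1=4]  = -14
Z_5 = max(Z_4, Z_2) - 2  [with Z_4=9, Z_2=-14]  = 7
Z_6 = max(Z_5, Z_4) + 4  [with Z_5=7, Z_4=9]  = 13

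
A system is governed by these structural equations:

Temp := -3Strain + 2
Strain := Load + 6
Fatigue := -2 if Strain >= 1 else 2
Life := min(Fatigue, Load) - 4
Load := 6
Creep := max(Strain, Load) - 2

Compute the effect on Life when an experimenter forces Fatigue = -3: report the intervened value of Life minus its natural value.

-1

The intervention breaks the incoming arrows to Fatigue: Fatigue := -2 if Strain >= 1 else 2 no longer applies, and Fatigue = -3.
Life = min(Fatigue, Load) - 4  [with Fatigue=-3, Load=6]  = -7
Without intervention: Strain = Load + 6  [with Load=6]  = 12; Fatigue = -2 if Strain >= 1 else 2  [with Strain=12]  = -2; Life = min(Fatigue, Load) - 4  [with Fatigue=-2, Load=6]  = -6.
Change = -7 − (-6) = -1.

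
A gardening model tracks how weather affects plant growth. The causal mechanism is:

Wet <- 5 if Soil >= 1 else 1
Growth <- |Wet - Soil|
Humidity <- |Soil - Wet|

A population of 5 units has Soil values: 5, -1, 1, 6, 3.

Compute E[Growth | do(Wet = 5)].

2.6

The intervention sets Wet=5 in all 5 units regardless of Soil. Recomputing Growth per unit gives 0, 6, 4, 1, 2; average 2.6.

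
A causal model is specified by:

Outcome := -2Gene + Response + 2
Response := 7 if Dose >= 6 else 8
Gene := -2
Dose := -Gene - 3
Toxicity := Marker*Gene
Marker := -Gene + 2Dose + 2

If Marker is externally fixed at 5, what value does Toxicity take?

do(Marker=5) replaces the equation Marker := -Gene + 2Dose + 2 with the constant Marker = 5.
Toxicity = Marker*Gene  [with Marker=5, Gene=-2]  = -10

-10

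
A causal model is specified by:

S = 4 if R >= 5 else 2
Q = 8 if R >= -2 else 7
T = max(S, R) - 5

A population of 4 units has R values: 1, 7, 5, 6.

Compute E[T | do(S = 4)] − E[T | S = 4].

Under do(S=4), S's equation is replaced by S=4 for every unit. Per-unit T: -1, 2, 0, 1. Mean = 0.5.
E[T|S=4] averages over only the 3 units with S=4 (R = 7, 5, 6): T = 2, 0, 1, mean 1.
Difference = 0.5 − 1 = -0.5.

-0.5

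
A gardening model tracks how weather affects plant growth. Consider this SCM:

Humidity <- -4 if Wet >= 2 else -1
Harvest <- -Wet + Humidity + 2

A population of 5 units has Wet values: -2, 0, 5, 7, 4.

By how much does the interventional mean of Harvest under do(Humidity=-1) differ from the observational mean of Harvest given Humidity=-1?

-3.8

do(Humidity=-1) breaks Humidity's dependence on Wet. With Humidity=-1 fixed, Harvest across the units is 3, 1, -4, -6, -3, mean -1.8.
E[Harvest|Humidity=-1] averages over only the 2 units with Humidity=-1 (Wet = -2, 0): Harvest = 3, 1, mean 2.
Difference = -1.8 − 2 = -3.8.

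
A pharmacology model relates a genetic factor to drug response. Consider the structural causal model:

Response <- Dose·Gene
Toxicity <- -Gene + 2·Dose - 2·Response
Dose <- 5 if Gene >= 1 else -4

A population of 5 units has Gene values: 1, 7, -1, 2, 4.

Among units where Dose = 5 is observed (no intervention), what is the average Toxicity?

Conditioning on Dose=5 selects the 4 unit(s) with Gene ∈ {1, 7, 2, 4}. Their Toxicity values: -1, -67, -12, -34. Mean = -28.5.

-28.5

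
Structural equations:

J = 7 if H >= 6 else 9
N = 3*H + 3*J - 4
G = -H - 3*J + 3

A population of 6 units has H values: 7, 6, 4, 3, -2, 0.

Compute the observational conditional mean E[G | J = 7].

-24.5

Observing J=7 restricts to units where J's equation naturally yields 7: H ∈ {7, 6}. In that subpopulation G = -25, -24, mean -24.5.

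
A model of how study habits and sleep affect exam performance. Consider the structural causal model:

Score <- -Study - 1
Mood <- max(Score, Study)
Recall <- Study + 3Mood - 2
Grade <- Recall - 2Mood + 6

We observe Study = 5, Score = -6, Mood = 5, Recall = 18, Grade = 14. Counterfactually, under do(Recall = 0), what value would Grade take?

Intervening sets Recall = 0 and removes its equation (Recall <- Study + 3Mood - 2).
Score = -Study - 1  [with Study=5]  = -6
Mood = max(Score, Study)  [with Score=-6, Study=5]  = 5
Grade = Recall - 2Mood + 6  [with Recall=0, Mood=5]  = -4

-4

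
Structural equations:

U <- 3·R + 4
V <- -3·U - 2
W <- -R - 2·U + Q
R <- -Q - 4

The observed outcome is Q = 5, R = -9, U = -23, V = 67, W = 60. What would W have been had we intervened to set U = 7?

do(U=7) replaces the equation U <- 3·R + 4 with the constant U = 7.
R = -Q - 4  [with Q=5]  = -9
W = -R - 2·U + Q  [with R=-9, U=7, Q=5]  = 0

0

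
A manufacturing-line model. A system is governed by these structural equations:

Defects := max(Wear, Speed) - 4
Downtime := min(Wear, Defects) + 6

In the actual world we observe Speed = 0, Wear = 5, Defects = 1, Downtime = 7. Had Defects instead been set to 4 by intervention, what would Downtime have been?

10

The intervention breaks the incoming arrows to Defects: Defects := max(Wear, Speed) - 4 no longer applies, and Defects = 4.
Downtime = min(Wear, Defects) + 6  [with Wear=5, Defects=4]  = 10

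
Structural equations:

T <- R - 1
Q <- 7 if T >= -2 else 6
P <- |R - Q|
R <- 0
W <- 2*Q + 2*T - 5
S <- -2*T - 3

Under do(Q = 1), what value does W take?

The intervention breaks the incoming arrows to Q: Q <- 7 if T >= -2 else 6 no longer applies, and Q = 1.
T = R - 1  [with R=0]  = -1
W = 2*Q + 2*T - 5  [with Q=1, T=-1]  = -5

-5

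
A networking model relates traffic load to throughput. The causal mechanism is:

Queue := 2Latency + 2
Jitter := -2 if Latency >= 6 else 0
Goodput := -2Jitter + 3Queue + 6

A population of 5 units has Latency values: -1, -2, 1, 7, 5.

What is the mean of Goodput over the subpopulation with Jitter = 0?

Conditioning on Jitter=0 selects the 4 unit(s) with Latency ∈ {-1, -2, 1, 5}. Their Goodput values: 6, 0, 18, 42. Mean = 16.5.

16.5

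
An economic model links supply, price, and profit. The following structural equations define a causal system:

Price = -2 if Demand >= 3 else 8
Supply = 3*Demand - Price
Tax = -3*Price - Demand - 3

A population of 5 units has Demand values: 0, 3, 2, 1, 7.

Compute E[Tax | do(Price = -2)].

Every unit gets Price=-2 under the intervention. Tax values become 3, 0, 1, 2, -4; E[Tax|do(Price=-2)] = 0.4.

0.4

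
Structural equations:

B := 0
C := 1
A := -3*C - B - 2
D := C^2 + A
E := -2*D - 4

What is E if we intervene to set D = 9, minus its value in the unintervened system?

Intervening sets D = 9 and removes its equation (D := C^2 + A).
E = -2*D - 4  [with D=9]  = -22
Without intervention: A = -3*C - B - 2  [with C=1, B=0]  = -5; D = C^2 + A  [with C=1, A=-5]  = -4; E = -2*D - 4  [with D=-4]  = 4.
Change = -22 − 4 = -26.

-26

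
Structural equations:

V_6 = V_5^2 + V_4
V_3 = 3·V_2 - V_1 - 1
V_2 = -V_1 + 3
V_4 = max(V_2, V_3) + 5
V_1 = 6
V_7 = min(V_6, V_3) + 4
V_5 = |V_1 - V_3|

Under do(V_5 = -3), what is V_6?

The intervention breaks the incoming arrows to V_5: V_5 = |V_1 - V_3| no longer applies, and V_5 = -3.
V_2 = -V_1 + 3  [with V_1=6]  = -3
V_3 = 3·V_2 - V_1 - 1  [with V_2=-3, V_1=6]  = -16
V_4 = max(V_2, V_3) + 5  [with V_2=-3, V_3=-16]  = 2
V_6 = V_5^2 + V_4  [with V_5=-3, V_4=2]  = 11

11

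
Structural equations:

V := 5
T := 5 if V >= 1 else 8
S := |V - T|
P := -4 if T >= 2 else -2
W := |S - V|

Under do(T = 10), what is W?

0

do(T=10) replaces the equation T := 5 if V >= 1 else 8 with the constant T = 10.
S = |V - T|  [with V=5, T=10]  = 5
W = |S - V|  [with S=5, V=5]  = 0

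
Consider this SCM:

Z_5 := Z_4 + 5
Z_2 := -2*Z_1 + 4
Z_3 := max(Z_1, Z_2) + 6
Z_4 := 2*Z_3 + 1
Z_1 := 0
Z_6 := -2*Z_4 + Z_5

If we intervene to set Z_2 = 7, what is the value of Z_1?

Under do(Z_2=7), the mechanism Z_2 := -2*Z_1 + 4 is discarded; Z_2 is fixed at 7.
Z_1 is not downstream of the intervention, so its value is determined by the original equations.

0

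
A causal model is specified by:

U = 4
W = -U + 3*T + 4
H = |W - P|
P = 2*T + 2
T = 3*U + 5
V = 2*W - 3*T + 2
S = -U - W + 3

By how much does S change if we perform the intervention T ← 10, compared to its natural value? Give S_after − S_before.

Under do(T=10), the mechanism T = 3*U + 5 is discarded; T is fixed at 10.
W = -U + 3*T + 4  [with U=4, T=10]  = 30
S = -U - W + 3  [with U=4, W=30]  = -31
Without intervention: T = 3*U + 5  [with U=4]  = 17; W = -U + 3*T + 4  [with U=4, T=17]  = 51; S = -U - W + 3  [with U=4, W=51]  = -52.
Change = -31 − (-52) = 21.

21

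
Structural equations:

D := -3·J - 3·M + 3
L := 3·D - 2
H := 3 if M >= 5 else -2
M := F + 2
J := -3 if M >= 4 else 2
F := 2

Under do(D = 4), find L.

Intervening sets D = 4 and removes its equation (D := -3·J - 3·M + 3).
L = 3·D - 2  [with D=4]  = 10

10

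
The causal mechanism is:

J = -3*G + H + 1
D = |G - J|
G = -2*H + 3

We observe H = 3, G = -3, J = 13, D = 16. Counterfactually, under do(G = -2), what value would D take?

12

Under do(G=-2), the mechanism G = -2*H + 3 is discarded; G is fixed at -2.
J = -3*G + H + 1  [with G=-2, H=3]  = 10
D = |G - J|  [with G=-2, J=10]  = 12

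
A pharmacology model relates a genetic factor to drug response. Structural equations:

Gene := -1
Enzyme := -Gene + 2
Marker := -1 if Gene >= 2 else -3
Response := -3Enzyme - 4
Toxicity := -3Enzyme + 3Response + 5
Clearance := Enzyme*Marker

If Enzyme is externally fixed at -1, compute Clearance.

Under do(Enzyme=-1), the mechanism Enzyme := -Gene + 2 is discarded; Enzyme is fixed at -1.
Marker = -1 if Gene >= 2 else -3  [with Gene=-1]  = -3
Clearance = Enzyme*Marker  [with Enzyme=-1, Marker=-3]  = 3

3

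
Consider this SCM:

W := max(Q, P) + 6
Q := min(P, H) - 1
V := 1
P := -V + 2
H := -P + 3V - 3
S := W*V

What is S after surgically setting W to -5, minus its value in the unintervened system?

The intervention breaks the incoming arrows to W: W := max(Q, P) + 6 no longer applies, and W = -5.
S = W*V  [with W=-5, V=1]  = -5
Without intervention: P = -V + 2  [with V=1]  = 1; H = -P + 3V - 3  [with P=1, V=1]  = -1; Q = min(P, H) - 1  [with P=1, H=-1]  = -2; W = max(Q, P) + 6  [with Q=-2, P=1]  = 7; S = W*V  [with W=7, V=1]  = 7.
Change = -5 − 7 = -12.

-12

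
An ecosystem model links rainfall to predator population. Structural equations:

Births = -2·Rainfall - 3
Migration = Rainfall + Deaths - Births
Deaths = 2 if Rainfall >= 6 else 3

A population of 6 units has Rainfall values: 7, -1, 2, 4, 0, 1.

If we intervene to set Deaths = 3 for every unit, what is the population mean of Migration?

12.5

do(Deaths=3) breaks Deaths's dependence on Rainfall. With Deaths=3 fixed, Migration across the units is 27, 3, 12, 18, 6, 9, mean 12.5.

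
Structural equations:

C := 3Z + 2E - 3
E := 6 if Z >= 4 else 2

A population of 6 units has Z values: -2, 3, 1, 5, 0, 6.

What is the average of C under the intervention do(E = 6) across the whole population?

15.5

The intervention sets E=6 in all 6 units regardless of Z. Recomputing C per unit gives 3, 18, 12, 24, 9, 27; average 15.5.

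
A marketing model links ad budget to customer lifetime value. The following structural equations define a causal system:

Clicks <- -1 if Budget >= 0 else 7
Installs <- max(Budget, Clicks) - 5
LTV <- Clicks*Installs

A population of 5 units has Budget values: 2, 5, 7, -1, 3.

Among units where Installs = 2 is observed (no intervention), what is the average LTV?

E[LTV|Installs=2] averages over only the 2 units with Installs=2 (Budget = 7, -1): LTV = -2, 14, mean 6.

6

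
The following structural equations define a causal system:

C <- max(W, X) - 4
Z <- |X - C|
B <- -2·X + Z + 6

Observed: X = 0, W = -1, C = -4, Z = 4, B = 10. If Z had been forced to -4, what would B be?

Intervening sets Z = -4 and removes its equation (Z <- |X - C|).
B = -2·X + Z + 6  [with X=0, Z=-4]  = 2

2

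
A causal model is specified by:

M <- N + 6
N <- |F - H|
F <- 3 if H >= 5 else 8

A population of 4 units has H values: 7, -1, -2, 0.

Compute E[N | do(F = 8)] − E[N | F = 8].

do(F=8) breaks F's dependence on H. With F=8 fixed, N across the units is 1, 9, 10, 8, mean 7.
Observing F=8 restricts to units where F's equation naturally yields 8: H ∈ {-1, -2, 0}. In that subpopulation N = 9, 10, 8, mean 9.
Difference = 7 − 9 = -2.

-2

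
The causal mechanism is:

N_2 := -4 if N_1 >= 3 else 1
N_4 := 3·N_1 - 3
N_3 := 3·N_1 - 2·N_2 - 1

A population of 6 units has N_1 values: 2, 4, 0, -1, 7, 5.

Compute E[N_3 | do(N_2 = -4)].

15.5

Every unit gets N_2=-4 under the intervention. N_3 values become 13, 19, 7, 4, 28, 22; E[N_3|do(N_2=-4)] = 15.5.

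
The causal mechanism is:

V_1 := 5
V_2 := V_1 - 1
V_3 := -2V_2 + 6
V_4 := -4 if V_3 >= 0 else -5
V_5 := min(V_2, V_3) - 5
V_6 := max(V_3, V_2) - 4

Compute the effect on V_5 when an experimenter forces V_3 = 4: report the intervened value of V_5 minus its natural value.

do(V_3=4) replaces the equation V_3 := -2V_2 + 6 with the constant V_3 = 4.
V_2 = V_1 - 1  [with V_1=5]  = 4
V_5 = min(V_2, V_3) - 5  [with V_2=4, V_3=4]  = -1
Without intervention: V_2 = V_1 - 1  [with V_1=5]  = 4; V_3 = -2V_2 + 6  [with V_2=4]  = -2; V_5 = min(V_2, V_3) - 5  [with V_2=4, V_3=-2]  = -7.
Change = -1 − (-7) = 6.

6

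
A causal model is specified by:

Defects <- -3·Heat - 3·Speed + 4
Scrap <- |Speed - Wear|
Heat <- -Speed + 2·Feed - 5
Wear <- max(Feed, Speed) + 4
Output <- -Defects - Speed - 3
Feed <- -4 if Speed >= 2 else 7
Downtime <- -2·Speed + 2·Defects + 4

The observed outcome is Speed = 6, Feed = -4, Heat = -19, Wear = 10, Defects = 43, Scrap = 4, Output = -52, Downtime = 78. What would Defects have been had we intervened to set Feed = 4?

-5

do(Feed=4) replaces the equation Feed <- -4 if Speed >= 2 else 7 with the constant Feed = 4.
Heat = -Speed + 2·Feed - 5  [with Speed=6, Feed=4]  = -3
Defects = -3·Heat - 3·Speed + 4  [with Heat=-3, Speed=6]  = -5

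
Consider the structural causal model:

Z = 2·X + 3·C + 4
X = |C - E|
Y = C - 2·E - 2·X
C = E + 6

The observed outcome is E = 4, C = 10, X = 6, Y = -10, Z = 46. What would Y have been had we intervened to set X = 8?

-14

The intervention breaks the incoming arrows to X: X = |C - E| no longer applies, and X = 8.
C = E + 6  [with E=4]  = 10
Y = C - 2·E - 2·X  [with C=10, E=4, X=8]  = -14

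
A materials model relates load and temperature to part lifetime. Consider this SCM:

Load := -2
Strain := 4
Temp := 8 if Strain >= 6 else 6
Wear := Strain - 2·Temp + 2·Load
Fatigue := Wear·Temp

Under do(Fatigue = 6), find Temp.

do(Fatigue=6) replaces the equation Fatigue := Wear·Temp with the constant Fatigue = 6.
Temp is not downstream of the intervention, so its value is determined by the original equations.
Temp = 8 if Strain >= 6 else 6  [with Strain=4]  = 6

6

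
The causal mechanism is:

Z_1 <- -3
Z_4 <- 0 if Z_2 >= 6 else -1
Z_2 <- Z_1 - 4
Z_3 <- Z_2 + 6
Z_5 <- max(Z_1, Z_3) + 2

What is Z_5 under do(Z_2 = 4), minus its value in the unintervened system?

do(Z_2=4) replaces the equation Z_2 <- Z_1 - 4 with the constant Z_2 = 4.
Z_3 = Z_2 + 6  [with Z_2=4]  = 10
Z_5 = max(Z_1, Z_3) + 2  [with Z_1=-3, Z_3=10]  = 12
Without intervention: Z_2 = Z_1 - 4  [with Z_1=-3]  = -7; Z_3 = Z_2 + 6  [with Z_2=-7]  = -1; Z_5 = max(Z_1, Z_3) + 2  [with Z_1=-3, Z_3=-1]  = 1.
Change = 12 − 1 = 11.

11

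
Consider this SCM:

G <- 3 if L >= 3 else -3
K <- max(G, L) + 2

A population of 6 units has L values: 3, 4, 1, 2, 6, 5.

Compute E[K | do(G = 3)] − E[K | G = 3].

-0.5

Under do(G=3), G's equation is replaced by G=3 for every unit. Per-unit K: 5, 6, 5, 5, 8, 7. Mean = 6.
Observing G=3 restricts to units where G's equation naturally yields 3: L ∈ {3, 4, 6, 5}. In that subpopulation K = 5, 6, 8, 7, mean 6.5.
Difference = 6 − 6.5 = -0.5.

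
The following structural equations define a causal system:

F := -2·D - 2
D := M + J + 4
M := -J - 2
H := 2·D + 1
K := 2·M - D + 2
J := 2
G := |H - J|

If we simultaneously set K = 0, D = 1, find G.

Under do(K = 0, D = 1), each intervened variable's structural equation is replaced by its fixed value.
H = 2·D + 1  [with D=1]  = 3
G = |H - J|  [with H=3, J=2]  = 1

1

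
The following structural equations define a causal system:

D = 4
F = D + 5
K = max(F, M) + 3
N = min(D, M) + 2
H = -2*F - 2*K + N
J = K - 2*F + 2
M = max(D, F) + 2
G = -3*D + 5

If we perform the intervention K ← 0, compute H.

-12

Under do(K=0), the mechanism K = max(F, M) + 3 is discarded; K is fixed at 0.
F = D + 5  [with D=4]  = 9
M = max(D, F) + 2  [with D=4, F=9]  = 11
N = min(D, M) + 2  [with D=4, M=11]  = 6
H = -2*F - 2*K + N  [with F=9, K=0, N=6]  = -12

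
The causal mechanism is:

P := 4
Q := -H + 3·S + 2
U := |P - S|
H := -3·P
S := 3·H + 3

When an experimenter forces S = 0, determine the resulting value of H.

Under do(S=0), the mechanism S := 3·H + 3 is discarded; S is fixed at 0.
Since H is not a descendant of the intervened variable, it is unaffected.
H = -3·P  [with P=4]  = -12

-12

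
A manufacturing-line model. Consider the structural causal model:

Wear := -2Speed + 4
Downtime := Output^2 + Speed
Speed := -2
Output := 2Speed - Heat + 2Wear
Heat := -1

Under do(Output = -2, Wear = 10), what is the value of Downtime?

The joint intervention fixes Output = -2, Wear = 10, removing each variable's own equation.
Downtime = Output^2 + Speed  [with Output=-2, Speed=-2]  = 2

2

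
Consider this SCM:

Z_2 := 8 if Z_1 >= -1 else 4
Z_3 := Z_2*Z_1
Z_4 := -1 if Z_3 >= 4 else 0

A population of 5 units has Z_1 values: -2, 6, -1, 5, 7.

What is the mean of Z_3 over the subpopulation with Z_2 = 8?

34

E[Z_3|Z_2=8] averages over only the 4 units with Z_2=8 (Z_1 = 6, -1, 5, 7): Z_3 = 48, -8, 40, 56, mean 34.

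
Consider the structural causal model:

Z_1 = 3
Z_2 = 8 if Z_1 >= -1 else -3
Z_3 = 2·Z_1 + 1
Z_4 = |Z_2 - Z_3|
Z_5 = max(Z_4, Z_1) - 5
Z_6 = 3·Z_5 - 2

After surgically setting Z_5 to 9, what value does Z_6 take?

The intervention breaks the incoming arrows to Z_5: Z_5 = max(Z_4, Z_1) - 5 no longer applies, and Z_5 = 9.
Z_6 = 3·Z_5 - 2  [with Z_5=9]  = 25

25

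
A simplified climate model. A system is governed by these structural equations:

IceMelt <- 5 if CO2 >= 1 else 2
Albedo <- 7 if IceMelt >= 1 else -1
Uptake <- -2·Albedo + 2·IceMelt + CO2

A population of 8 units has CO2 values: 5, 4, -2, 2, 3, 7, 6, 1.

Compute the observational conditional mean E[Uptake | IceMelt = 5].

0

E[Uptake|IceMelt=5] averages over only the 7 units with IceMelt=5 (CO2 = 5, 4, 2, 3, 7, 6, 1): Uptake = 1, 0, -2, -1, 3, 2, -3, mean 0.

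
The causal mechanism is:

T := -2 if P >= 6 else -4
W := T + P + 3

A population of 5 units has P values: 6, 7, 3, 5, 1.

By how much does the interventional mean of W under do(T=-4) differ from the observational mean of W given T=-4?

1.4

The intervention sets T=-4 in all 5 units regardless of P. Recomputing W per unit gives 5, 6, 2, 4, 0; average 3.4.
Conditioning on T=-4 selects the 3 unit(s) with P ∈ {3, 5, 1}. Their W values: 2, 4, 0. Mean = 2.
Difference = 3.4 − 2 = 1.4.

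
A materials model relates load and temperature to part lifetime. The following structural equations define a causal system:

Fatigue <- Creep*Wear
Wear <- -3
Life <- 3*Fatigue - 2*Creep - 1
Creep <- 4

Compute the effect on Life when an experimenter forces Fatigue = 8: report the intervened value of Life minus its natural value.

The intervention breaks the incoming arrows to Fatigue: Fatigue <- Creep*Wear no longer applies, and Fatigue = 8.
Life = 3*Fatigue - 2*Creep - 1  [with Fatigue=8, Creep=4]  = 15
Without intervention: Fatigue = Creep*Wear  [with Creep=4, Wear=-3]  = -12; Life = 3*Fatigue - 2*Creep - 1  [with Fatigue=-12, Creep=4]  = -45.
Change = 15 − (-45) = 60.

60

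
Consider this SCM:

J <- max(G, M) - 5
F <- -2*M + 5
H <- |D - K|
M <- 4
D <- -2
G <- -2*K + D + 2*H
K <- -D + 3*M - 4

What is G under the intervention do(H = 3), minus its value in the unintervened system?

-18

Intervening sets H = 3 and removes its equation (H <- |D - K|).
K = -D + 3*M - 4  [with D=-2, M=4]  = 10
G = -2*K + D + 2*H  [with K=10, D=-2, H=3]  = -16
Without intervention: K = -D + 3*M - 4  [with D=-2, M=4]  = 10; H = |D - K|  [with D=-2, K=10]  = 12; G = -2*K + D + 2*H  [with K=10, D=-2, H=12]  = 2.
Change = -16 − 2 = -18.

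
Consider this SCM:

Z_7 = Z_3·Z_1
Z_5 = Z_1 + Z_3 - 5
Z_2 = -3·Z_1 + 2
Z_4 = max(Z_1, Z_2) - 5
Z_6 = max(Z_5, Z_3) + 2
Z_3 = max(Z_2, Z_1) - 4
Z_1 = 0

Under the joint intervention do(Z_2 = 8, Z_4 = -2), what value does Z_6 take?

6

The joint intervention fixes Z_2 = 8, Z_4 = -2, removing each variable's own equation.
Z_3 = max(Z_2, Z_1) - 4  [with Z_2=8, Z_1=0]  = 4
Z_5 = Z_1 + Z_3 - 5  [with Z_1=0, Z_3=4]  = -1
Z_6 = max(Z_5, Z_3) + 2  [with Z_5=-1, Z_3=4]  = 6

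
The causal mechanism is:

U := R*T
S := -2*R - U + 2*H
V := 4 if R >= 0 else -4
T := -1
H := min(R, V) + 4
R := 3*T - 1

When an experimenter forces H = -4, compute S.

The intervention breaks the incoming arrows to H: H := min(R, V) + 4 no longer applies, and H = -4.
R = 3*T - 1  [with T=-1]  = -4
U = R*T  [with R=-4, T=-1]  = 4
S = -2*R - U + 2*H  [with R=-4, U=4, H=-4]  = -4

-4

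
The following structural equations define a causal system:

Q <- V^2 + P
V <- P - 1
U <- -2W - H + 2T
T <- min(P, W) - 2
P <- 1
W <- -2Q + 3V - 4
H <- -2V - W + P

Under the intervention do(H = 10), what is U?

-14

Intervening sets H = 10 and removes its equation (H <- -2V - W + P).
V = P - 1  [with P=1]  = 0
Q = V^2 + P  [with V=0, P=1]  = 1
W = -2Q + 3V - 4  [with Q=1, V=0]  = -6
T = min(P, W) - 2  [with P=1, W=-6]  = -8
U = -2W - H + 2T  [with W=-6, H=10, T=-8]  = -14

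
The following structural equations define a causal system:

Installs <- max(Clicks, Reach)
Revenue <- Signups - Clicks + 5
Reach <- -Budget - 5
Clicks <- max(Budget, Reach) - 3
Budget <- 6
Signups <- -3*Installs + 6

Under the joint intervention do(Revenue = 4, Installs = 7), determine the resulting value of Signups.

-15

Setting Revenue = 4, Installs = 7 by intervention discards those variables' equations.
Signups = -3*Installs + 6  [with Installs=7]  = -15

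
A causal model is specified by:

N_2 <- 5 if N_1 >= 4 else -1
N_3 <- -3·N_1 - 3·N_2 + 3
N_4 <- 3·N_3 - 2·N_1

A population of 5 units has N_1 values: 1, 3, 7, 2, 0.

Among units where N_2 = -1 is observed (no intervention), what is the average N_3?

Observing N_2=-1 restricts to units where N_2's equation naturally yields -1: N_1 ∈ {1, 3, 2, 0}. In that subpopulation N_3 = 3, -3, 0, 6, mean 1.5.

1.5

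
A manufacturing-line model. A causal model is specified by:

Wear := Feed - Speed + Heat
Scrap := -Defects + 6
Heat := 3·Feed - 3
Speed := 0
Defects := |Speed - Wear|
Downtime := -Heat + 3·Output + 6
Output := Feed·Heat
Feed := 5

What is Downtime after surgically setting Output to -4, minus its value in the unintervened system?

do(Output=-4) replaces the equation Output := Feed·Heat with the constant Output = -4.
Heat = 3·Feed - 3  [with Feed=5]  = 12
Downtime = -Heat + 3·Output + 6  [with Heat=12, Output=-4]  = -18
Without intervention: Heat = 3·Feed - 3  [with Feed=5]  = 12; Output = Feed·Heat  [with Feed=5, Heat=12]  = 60; Downtime = -Heat + 3·Output + 6  [with Heat=12, Output=60]  = 174.
Change = -18 − 174 = -192.

-192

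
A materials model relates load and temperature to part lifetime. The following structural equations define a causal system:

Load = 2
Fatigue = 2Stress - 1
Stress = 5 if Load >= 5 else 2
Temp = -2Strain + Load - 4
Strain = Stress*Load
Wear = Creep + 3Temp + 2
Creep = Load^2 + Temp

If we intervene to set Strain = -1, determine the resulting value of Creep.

4

do(Strain=-1) replaces the equation Strain = Stress*Load with the constant Strain = -1.
Temp = -2Strain + Load - 4  [with Strain=-1, Load=2]  = 0
Creep = Load^2 + Temp  [with Load=2, Temp=0]  = 4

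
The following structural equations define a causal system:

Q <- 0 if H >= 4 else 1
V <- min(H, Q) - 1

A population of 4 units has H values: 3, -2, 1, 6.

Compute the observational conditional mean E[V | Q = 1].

Conditioning on Q=1 selects the 3 unit(s) with H ∈ {3, -2, 1}. Their V values: 0, -3, 0. Mean = -1.

-1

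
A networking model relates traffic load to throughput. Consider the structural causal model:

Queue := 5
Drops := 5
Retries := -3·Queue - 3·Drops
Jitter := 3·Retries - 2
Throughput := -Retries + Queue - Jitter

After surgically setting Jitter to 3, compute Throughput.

Intervening sets Jitter = 3 and removes its equation (Jitter := 3·Retries - 2).
Retries = -3·Queue - 3·Drops  [with Queue=5, Drops=5]  = -30
Throughput = -Retries + Queue - Jitter  [with Retries=-30, Queue=5, Jitter=3]  = 32

32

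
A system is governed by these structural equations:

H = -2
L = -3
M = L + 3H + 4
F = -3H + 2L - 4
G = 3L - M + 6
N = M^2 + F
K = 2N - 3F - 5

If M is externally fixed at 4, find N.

12

The intervention breaks the incoming arrows to M: M = L + 3H + 4 no longer applies, and M = 4.
F = -3H + 2L - 4  [with H=-2, L=-3]  = -4
N = M^2 + F  [with M=4, F=-4]  = 12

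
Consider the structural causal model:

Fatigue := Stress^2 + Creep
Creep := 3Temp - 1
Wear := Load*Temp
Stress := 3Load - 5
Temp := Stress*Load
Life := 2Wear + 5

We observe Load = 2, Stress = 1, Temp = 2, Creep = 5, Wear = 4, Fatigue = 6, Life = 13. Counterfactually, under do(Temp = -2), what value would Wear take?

do(Temp=-2) replaces the equation Temp := Stress*Load with the constant Temp = -2.
Wear = Load*Temp  [with Load=2, Temp=-2]  = -4

-4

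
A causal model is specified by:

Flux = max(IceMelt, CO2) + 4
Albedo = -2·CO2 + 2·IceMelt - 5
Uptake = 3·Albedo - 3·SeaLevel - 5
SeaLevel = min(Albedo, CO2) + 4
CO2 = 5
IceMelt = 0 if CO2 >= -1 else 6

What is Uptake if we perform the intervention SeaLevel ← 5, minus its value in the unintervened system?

Under do(SeaLevel=5), the mechanism SeaLevel = min(Albedo, CO2) + 4 is discarded; SeaLevel is fixed at 5.
IceMelt = 0 if CO2 >= -1 else 6  [with CO2=5]  = 0
Albedo = -2·CO2 + 2·IceMelt - 5  [with CO2=5, IceMelt=0]  = -15
Uptake = 3·Albedo - 3·SeaLevel - 5  [with Albedo=-15, SeaLevel=5]  = -65
Without intervention: IceMelt = 0 if CO2 >= -1 else 6  [with CO2=5]  = 0; Albedo = -2·CO2 + 2·IceMelt - 5  [with CO2=5, IceMelt=0]  = -15; SeaLevel = min(Albedo, CO2) + 4  [with Albedo=-15, CO2=5]  = -11; Uptake = 3·Albedo - 3·SeaLevel - 5  [with Albedo=-15, SeaLevel=-11]  = -17.
Change = -65 − (-17) = -48.

-48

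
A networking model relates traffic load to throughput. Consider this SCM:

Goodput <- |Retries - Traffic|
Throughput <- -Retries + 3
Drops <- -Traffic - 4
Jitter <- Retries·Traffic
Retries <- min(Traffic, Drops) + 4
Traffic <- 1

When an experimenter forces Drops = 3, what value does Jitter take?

5

Under do(Drops=3), the mechanism Drops <- -Traffic - 4 is discarded; Drops is fixed at 3.
Retries = min(Traffic, Drops) + 4  [with Traffic=1, Drops=3]  = 5
Jitter = Retries·Traffic  [with Retries=5, Traffic=1]  = 5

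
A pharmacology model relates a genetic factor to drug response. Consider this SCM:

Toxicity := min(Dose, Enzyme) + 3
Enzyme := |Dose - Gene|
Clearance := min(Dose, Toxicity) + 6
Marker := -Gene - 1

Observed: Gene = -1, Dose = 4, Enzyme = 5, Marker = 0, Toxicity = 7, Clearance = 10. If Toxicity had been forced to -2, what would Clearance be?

4

The intervention breaks the incoming arrows to Toxicity: Toxicity := min(Dose, Enzyme) + 3 no longer applies, and Toxicity = -2.
Clearance = min(Dose, Toxicity) + 6  [with Dose=4, Toxicity=-2]  = 4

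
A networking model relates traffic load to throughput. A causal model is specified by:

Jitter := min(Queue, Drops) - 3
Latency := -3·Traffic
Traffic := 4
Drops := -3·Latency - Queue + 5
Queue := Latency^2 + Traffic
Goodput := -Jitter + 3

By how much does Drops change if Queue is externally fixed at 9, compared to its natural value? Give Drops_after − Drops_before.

The intervention breaks the incoming arrows to Queue: Queue := Latency^2 + Traffic no longer applies, and Queue = 9.
Latency = -3·Traffic  [with Traffic=4]  = -12
Drops = -3·Latency - Queue + 5  [with Latency=-12, Queue=9]  = 32
Without intervention: Latency = -3·Traffic  [with Traffic=4]  = -12; Queue = Latency^2 + Traffic  [with Latency=-12, Traffic=4]  = 148; Drops = -3·Latency - Queue + 5  [with Latency=-12, Queue=148]  = -107.
Change = 32 − (-107) = 139.

139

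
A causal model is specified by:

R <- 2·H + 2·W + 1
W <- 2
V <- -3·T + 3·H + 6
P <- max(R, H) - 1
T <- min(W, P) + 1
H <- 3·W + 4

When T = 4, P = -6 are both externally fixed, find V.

Setting T = 4, P = -6 by intervention discards those variables' equations.
H = 3·W + 4  [with W=2]  = 10
V = -3·T + 3·H + 6  [with T=4, H=10]  = 24

24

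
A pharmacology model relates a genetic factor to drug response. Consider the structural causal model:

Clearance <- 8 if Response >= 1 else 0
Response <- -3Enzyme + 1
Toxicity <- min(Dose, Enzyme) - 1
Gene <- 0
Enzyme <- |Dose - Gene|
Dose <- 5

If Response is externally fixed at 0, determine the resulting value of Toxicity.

4

Intervening sets Response = 0 and removes its equation (Response <- -3Enzyme + 1).
No directed path runs from Response to Toxicity, so Toxicity keeps its natural value.
Enzyme = |Dose - Gene|  [with Dose=5, Gene=0]  = 5
Toxicity = min(Dose, Enzyme) - 1  [with Dose=5, Enzyme=5]  = 4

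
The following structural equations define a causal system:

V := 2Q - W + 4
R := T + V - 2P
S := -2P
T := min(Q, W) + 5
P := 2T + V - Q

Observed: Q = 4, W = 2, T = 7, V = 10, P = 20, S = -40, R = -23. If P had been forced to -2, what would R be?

21

Under do(P=-2), the mechanism P := 2T + V - Q is discarded; P is fixed at -2.
T = min(Q, W) + 5  [with Q=4, W=2]  = 7
V = 2Q - W + 4  [with Q=4, W=2]  = 10
R = T + V - 2P  [with T=7, V=10, P=-2]  = 21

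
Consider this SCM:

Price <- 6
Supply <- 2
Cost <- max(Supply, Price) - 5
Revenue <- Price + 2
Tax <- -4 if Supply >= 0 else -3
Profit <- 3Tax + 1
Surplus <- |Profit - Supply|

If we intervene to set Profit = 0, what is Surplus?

Intervening sets Profit = 0 and removes its equation (Profit <- 3Tax + 1).
Surplus = |Profit - Supply|  [with Profit=0, Supply=2]  = 2

2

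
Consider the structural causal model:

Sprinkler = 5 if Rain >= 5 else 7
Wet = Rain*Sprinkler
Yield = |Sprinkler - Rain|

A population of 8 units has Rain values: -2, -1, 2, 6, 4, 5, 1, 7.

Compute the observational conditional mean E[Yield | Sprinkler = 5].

Conditioning on Sprinkler=5 selects the 3 unit(s) with Rain ∈ {6, 5, 7}. Their Yield values: 1, 0, 2. Mean = 1.

1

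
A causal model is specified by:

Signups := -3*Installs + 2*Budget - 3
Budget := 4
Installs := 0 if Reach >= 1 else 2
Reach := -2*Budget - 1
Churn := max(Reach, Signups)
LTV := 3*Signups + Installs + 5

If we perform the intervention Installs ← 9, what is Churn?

-9

do(Installs=9) replaces the equation Installs := 0 if Reach >= 1 else 2 with the constant Installs = 9.
Reach = -2*Budget - 1  [with Budget=4]  = -9
Signups = -3*Installs + 2*Budget - 3  [with Installs=9, Budget=4]  = -22
Churn = max(Reach, Signups)  [with Reach=-9, Signups=-22]  = -9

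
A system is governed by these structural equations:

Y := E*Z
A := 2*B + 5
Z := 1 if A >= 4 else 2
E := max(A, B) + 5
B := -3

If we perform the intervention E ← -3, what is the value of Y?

-6

Intervening sets E = -3 and removes its equation (E := max(A, B) + 5).
A = 2*B + 5  [with B=-3]  = -1
Z = 1 if A >= 4 else 2  [with A=-1]  = 2
Y = E*Z  [with E=-3, Z=2]  = -6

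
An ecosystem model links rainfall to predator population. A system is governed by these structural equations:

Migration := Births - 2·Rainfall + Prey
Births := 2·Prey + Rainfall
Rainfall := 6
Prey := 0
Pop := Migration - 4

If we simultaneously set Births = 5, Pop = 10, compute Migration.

The joint intervention fixes Births = 5, Pop = 10, removing each variable's own equation.
Migration = Births - 2·Rainfall + Prey  [with Births=5, Rainfall=6, Prey=0]  = -7

-7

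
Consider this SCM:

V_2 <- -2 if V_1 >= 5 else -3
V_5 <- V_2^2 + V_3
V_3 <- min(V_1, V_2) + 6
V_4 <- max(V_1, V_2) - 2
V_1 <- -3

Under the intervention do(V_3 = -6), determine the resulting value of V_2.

-3

Under do(V_3=-6), the mechanism V_3 <- min(V_1, V_2) + 6 is discarded; V_3 is fixed at -6.
Since V_2 is not a descendant of the intervened variable, it is unaffected.
V_2 = -2 if V_1 >= 5 else -3  [with V_1=-3]  = -3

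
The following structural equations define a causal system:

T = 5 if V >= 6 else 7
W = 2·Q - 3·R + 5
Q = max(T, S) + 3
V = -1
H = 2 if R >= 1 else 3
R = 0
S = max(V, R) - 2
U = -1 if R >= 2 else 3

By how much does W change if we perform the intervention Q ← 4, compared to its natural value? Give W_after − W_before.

-12

do(Q=4) replaces the equation Q = max(T, S) + 3 with the constant Q = 4.
W = 2·Q - 3·R + 5  [with Q=4, R=0]  = 13
Without intervention: S = max(V, R) - 2  [with V=-1, R=0]  = -2; T = 5 if V >= 6 else 7  [with V=-1]  = 7; Q = max(T, S) + 3  [with T=7, S=-2]  = 10; W = 2·Q - 3·R + 5  [with Q=10, R=0]  = 25.
Change = 13 − 25 = -12.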